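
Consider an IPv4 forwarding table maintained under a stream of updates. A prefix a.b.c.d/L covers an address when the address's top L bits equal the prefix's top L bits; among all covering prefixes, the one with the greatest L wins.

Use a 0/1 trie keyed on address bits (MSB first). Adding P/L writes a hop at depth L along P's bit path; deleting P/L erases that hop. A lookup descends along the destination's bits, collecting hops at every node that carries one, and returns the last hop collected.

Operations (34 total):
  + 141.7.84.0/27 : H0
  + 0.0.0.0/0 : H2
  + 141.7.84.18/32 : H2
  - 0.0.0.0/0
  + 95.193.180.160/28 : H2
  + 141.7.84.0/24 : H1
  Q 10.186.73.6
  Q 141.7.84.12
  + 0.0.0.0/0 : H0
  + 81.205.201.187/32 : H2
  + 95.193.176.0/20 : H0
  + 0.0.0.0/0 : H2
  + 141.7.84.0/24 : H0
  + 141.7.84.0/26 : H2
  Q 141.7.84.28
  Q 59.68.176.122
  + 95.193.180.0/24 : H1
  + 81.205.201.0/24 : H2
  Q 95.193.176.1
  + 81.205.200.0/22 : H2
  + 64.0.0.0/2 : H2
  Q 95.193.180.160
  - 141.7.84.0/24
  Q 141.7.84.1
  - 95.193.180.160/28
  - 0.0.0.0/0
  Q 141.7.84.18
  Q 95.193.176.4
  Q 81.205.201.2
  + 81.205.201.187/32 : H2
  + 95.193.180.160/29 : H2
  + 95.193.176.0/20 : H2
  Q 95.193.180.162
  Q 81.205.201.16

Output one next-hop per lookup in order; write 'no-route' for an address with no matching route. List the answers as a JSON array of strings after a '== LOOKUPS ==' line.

Apply in order:
  add 141.7.84.0/27 -> H0 at depth 27
  add 0.0.0.0/0 -> H2 at depth 0
  add 141.7.84.18/32 -> H2 at depth 32
  - 0.0.0.0/0 clear@0
  add 95.193.180.160/28 -> H2 at depth 28
  add 141.7.84.0/24 -> H1 at depth 24
  lookup 10.186.73.6: bits 0 walk d0:-→d1:- -> no-route
  lookup 141.7.84.12: bits 100011010000011101010100000 walk d0:-→d1:-→d2:-→d3:-→d4:-→d5:-→d6:-→d7:-→d8:-→d9:-→d10:-→d11:-→d12:-→d13:-→d14:-→d15:-→d16:-→d17:-→d18:-→d19:-→d20:-→d21:-→d22:-→d23:-→d24:H1→d25:-→d26:-→d27:H0 -> H0
  add 0.0.0.0/0 -> H0 at depth 0
  add 81.205.201.187/32 -> H2 at depth 32
  add 95.193.176.0/20 -> H0 at depth 20
  add 0.0.0.0/0 -> H2 at depth 0
  add 141.7.84.0/24 -> H0 at depth 24
  add 141.7.84.0/26 -> H2 at depth 26
  lookup 141.7.84.28: bits 1000110100000111010101000001 walk d0:H2→d1:-→d2:-→d3:-→d4:-→d5:-→d6:-→d7:-→d8:-→d9:-→d10:-→d11:-→d12:-→d13:-→d14:-→d15:-→d16:-→d17:-→d18:-→d19:-→d20:-→d21:-→d22:-→d23:-→d24:H0→d25:-→d26:H2→d27:H0→d28:- -> H0
  lookup 59.68.176.122: bits 0 walk d0:H2→d1:- -> H2
  add 95.193.180.0/24 -> H1 at depth 24
  add 81.205.201.0/24 -> H2 at depth 24
  lookup 95.193.176.1: bits 010111111100000110110 walk d0:H2→d1:-→d2:-→d3:-→d4:-→d5:-→d6:-→d7:-→d8:-→d9:-→d10:-→d11:-→d12:-→d13:-→d14:-→d15:-→d16:-→d17:-→d18:-→d19:-→d20:H0→d21:- -> H0
  add 81.205.200.0/22 -> H2 at depth 22
  add 64.0.0.0/2 -> H2 at depth 2
  lookup 95.193.180.160: bits 0101111111000001101101001010 walk d0:H2→d1:-→d2:H2→d3:-→d4:-→d5:-→d6:-→d7:-→d8:-→d9:-→d10:-→d11:-→d12:-→d13:-→d14:-→d15:-→d16:-→d17:-→d18:-→d19:-→d20:H0→d21:-→d22:-→d23:-→d24:H1→d25:-→d26:-→d27:-→d28:H2 -> H2
  - 141.7.84.0/24 clear@24
  lookup 141.7.84.1: bits 100011010000011101010100000 walk d0:H2→d1:-→d2:-→d3:-→d4:-→d5:-→d6:-→d7:-→d8:-→d9:-→d10:-→d11:-→d12:-→d13:-→d14:-→d15:-→d16:-→d17:-→d18:-→d19:-→d20:-→d21:-→d22:-→d23:-→d24:-→d25:-→d26:H2→d27:H0 -> H0
  - 95.193.180.160/28 clear@28
  - 0.0.0.0/0 clear@0
  lookup 141.7.84.18: bits 10001101000001110101010000010010 walk d0:-→d1:-→d2:-→d3:-→d4:-→d5:-→d6:-→d7:-→d8:-→d9:-→d10:-→d11:-→d12:-→d13:-→d14:-→d15:-→d16:-→d17:-→d18:-→d19:-→d20:-→d21:-→d22:-→d23:-→d24:-→d25:-→d26:H2→d27:H0→d28:-→d29:-→d30:-→d31:-→d32:H2 -> H2
  lookup 95.193.176.4: bits 010111111100000110110 walk d0:-→d1:-→d2:H2→d3:-→d4:-→d5:-→d6:-→d7:-→d8:-→d9:-→d10:-→d11:-→d12:-→d13:-→d14:-→d15:-→d16:-→d17:-→d18:-→d19:-→d20:H0→d21:- -> H0
  lookup 81.205.201.2: bits 010100011100110111001001 walk d0:-→d1:-→d2:H2→d3:-→d4:-→d5:-→d6:-→d7:-→d8:-→d9:-→d10:-→d11:-→d12:-→d13:-→d14:-→d15:-→d16:-→d17:-→d18:-→d19:-→d20:-→d21:-→d22:H2→d23:-→d24:H2 -> H2
  add 81.205.201.187/32 -> H2 at depth 32
  add 95.193.180.160/29 -> H2 at depth 29
  add 95.193.176.0/20 -> H2 at depth 20
  lookup 95.193.180.162: bits 01011111110000011011010010100 walk d0:-→d1:-→d2:H2→d3:-→d4:-→d5:-→d6:-→d7:-→d8:-→d9:-→d10:-→d11:-→d12:-→d13:-→d14:-→d15:-→d16:-→d17:-→d18:-→d19:-→d20:H2→d21:-→d22:-→d23:-→d24:H1→d25:-→d26:-→d27:-→d28:-→d29:H2 -> H2
  lookup 81.205.201.16: bits 010100011100110111001001 walk d0:-→d1:-→d2:H2→d3:-→d4:-→d5:-→d6:-→d7:-→d8:-→d9:-→d10:-→d11:-→d12:-→d13:-→d14:-→d15:-→d16:-→d17:-→d18:-→d19:-→d20:-→d21:-→d22:H2→d23:-→d24:H2 -> H2

== LOOKUPS ==
["no-route","H0","H0","H2","H0","H2","H0","H2","H0","H2","H2","H2"]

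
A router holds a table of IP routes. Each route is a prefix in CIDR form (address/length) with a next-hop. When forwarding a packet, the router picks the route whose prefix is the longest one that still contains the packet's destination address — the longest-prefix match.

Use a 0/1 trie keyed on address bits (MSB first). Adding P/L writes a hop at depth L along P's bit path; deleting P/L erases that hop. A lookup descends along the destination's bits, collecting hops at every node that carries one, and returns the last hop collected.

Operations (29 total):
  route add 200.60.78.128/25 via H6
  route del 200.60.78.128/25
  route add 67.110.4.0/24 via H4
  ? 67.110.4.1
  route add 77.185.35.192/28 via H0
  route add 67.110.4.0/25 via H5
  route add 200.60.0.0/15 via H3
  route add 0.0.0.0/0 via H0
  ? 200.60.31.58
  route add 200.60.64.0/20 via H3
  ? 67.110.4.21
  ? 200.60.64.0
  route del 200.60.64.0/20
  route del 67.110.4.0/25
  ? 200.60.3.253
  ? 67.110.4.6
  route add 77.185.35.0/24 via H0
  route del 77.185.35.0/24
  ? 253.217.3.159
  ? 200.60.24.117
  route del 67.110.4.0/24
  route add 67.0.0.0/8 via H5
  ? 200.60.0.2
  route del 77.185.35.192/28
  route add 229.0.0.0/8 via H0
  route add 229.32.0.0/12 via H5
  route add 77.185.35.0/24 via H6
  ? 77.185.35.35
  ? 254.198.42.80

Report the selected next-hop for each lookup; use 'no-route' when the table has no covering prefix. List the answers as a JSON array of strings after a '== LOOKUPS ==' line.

Trace:
  add 200.60.78.128/25 -> H6 at depth 25
  del 200.60.78.128/25 (clear depth 25)
  add 67.110.4.0/24 -> H4 at depth 24
  lookup 67.110.4.1: bits 010000110110111000000100 walk d0:-→d1:-→d2:-→d3:-→d4:-→d5:-→d6:-→d7:-→d8:-→d9:-→d10:-→d11:-→d12:-→d13:-→d14:-→d15:-→d16:-→d17:-→d18:-→d19:-→d20:-→d21:-→d22:-→d23:-→d24:H4 -> H4
  add 77.185.35.192/28 -> H0 at depth 28
  add 67.110.4.0/25 -> H5 at depth 25
  add 200.60.0.0/15 -> H3 at depth 15
  add 0.0.0.0/0 -> H0 at depth 0
  lookup 200.60.31.58: bits 11001000001111000 walk d0:H0→d1:-→d2:-→d3:-→d4:-→d5:-→d6:-→d7:-→d8:-→d9:-→d10:-→d11:-→d12:-→d13:-→d14:-→d15:H3→d16:-→d17:- -> H3
  add 200.60.64.0/20 -> H3 at depth 20
  lookup 67.110.4.21: bits 0100001101101110000001000 walk d0:H0→d1:-→d2:-→d3:-→d4:-→d5:-→d6:-→d7:-→d8:-→d9:-→d10:-→d11:-→d12:-→d13:-→d14:-→d15:-→d16:-→d17:-→d18:-→d19:-→d20:-→d21:-→d22:-→d23:-→d24:H4→d25:H5 -> H5
  lookup 200.60.64.0: bits 11001000001111000100 walk d0:H0→d1:-→d2:-→d3:-→d4:-→d5:-→d6:-→d7:-→d8:-→d9:-→d10:-→d11:-→d12:-→d13:-→d14:-→d15:H3→d16:-→d17:-→d18:-→d19:-→d20:H3 -> H3
  del 200.60.64.0/20 (clear depth 20)
  del 67.110.4.0/25 (clear depth 25)
  lookup 200.60.3.253: bits 11001000001111000 walk d0:H0→d1:-→d2:-→d3:-→d4:-→d5:-→d6:-→d7:-→d8:-→d9:-→d10:-→d11:-→d12:-→d13:-→d14:-→d15:H3→d16:-→d17:- -> H3
  lookup 67.110.4.6: bits 0100001101101110000001000 walk d0:H0→d1:-→d2:-→d3:-→d4:-→d5:-→d6:-→d7:-→d8:-→d9:-→d10:-→d11:-→d12:-→d13:-→d14:-→d15:-→d16:-→d17:-→d18:-→d19:-→d20:-→d21:-→d22:-→d23:-→d24:H4→d25:- -> H4
  add 77.185.35.0/24 -> H0 at depth 24
  del 77.185.35.0/24 (clear depth 24)
  lookup 253.217.3.159: bits 11 walk d0:H0→d1:-→d2:- -> H0
  lookup 200.60.24.117: bits 11001000001111000 walk d0:H0→d1:-→d2:-→d3:-→d4:-→d5:-→d6:-→d7:-→d8:-→d9:-→d10:-→d11:-→d12:-→d13:-→d14:-→d15:H3→d16:-→d17:- -> H3
  del 67.110.4.0/24 (clear depth 24)
  add 67.0.0.0/8 -> H5 at depth 8
  lookup 200.60.0.2: bits 11001000001111000 walk d0:H0→d1:-→d2:-→d3:-→d4:-→d5:-→d6:-→d7:-→d8:-→d9:-→d10:-→d11:-→d12:-→d13:-→d14:-→d15:H3→d16:-→d17:- -> H3
  del 77.185.35.192/28 (clear depth 28)
  add 229.0.0.0/8 -> H0 at depth 8
  add 229.32.0.0/12 -> H5 at depth 12
  add 77.185.35.0/24 -> H6 at depth 24
  lookup 77.185.35.35: bits 010011011011100100100011 walk d0:H0→d1:-→d2:-→d3:-→d4:-→d5:-→d6:-→d7:-→d8:-→d9:-→d10:-→d11:-→d12:-→d13:-→d14:-→d15:-→d16:-→d17:-→d18:-→d19:-→d20:-→d21:-→d22:-→d23:-→d24:H6 -> H6
  lookup 254.198.42.80: bits 111 walk d0:H0→d1:-→d2:-→d3:- -> H0

== LOOKUPS ==
["H4","H3","H5","H3","H3","H4","H0","H3","H3","H6","H0"]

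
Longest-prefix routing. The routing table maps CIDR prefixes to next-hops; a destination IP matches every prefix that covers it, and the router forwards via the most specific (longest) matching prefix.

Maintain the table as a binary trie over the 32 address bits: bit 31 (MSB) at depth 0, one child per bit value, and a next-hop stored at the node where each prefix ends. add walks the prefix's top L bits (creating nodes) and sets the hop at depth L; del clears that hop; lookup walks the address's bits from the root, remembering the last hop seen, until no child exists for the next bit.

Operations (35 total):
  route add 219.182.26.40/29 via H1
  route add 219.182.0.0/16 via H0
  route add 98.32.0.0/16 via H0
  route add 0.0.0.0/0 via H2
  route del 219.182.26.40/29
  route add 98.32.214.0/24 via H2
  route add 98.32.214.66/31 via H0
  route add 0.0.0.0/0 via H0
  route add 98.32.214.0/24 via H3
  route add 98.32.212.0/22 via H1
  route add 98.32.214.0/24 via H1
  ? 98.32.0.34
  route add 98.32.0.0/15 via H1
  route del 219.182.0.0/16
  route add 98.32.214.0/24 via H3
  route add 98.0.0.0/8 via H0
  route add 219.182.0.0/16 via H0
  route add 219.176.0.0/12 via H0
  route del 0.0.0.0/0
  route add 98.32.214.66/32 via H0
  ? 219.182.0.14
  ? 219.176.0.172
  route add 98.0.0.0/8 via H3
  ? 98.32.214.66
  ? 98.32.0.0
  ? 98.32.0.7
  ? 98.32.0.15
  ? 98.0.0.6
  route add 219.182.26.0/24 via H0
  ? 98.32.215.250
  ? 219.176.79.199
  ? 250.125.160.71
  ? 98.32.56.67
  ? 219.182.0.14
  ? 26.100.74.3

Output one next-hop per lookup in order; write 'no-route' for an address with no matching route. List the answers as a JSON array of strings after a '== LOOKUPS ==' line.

Apply in order:
  + 219.182.26.40/29 (H1) depth=29
  + 219.182.0.0/16 (H0) depth=16
  + 98.32.0.0/16 (H0) depth=16
  + 0.0.0.0/0 (H2) depth=0
  del 219.182.26.40/29 (clear depth 29)
  + 98.32.214.0/24 (H2) depth=24
  + 98.32.214.66/31 (H0) depth=31
  + 0.0.0.0/0 (H0) depth=0
  + 98.32.214.0/24 (H3) depth=24
  + 98.32.212.0/22 (H1) depth=22
  + 98.32.214.0/24 (H1) depth=24
  Q 98.32.0.34: descend 0110001000100000 ; hops seen [H0,H0] ; pick H0
  + 98.32.0.0/15 (H1) depth=15
  del 219.182.0.0/16 (clear depth 16)
  + 98.32.214.0/24 (H3) depth=24
  + 98.0.0.0/8 (H0) depth=8
  + 219.182.0.0/16 (H0) depth=16
  + 219.176.0.0/12 (H0) depth=12
  del 0.0.0.0/0 (clear depth 0)
  + 98.32.214.66/32 (H0) depth=32
  Q 219.182.0.14: descend 1101101110110110000 ; hops seen [H0,H0] ; pick H0
  Q 219.176.0.172: descend 1101101110110 ; hops seen [H0] ; pick H0
  + 98.0.0.0/8 (H3) depth=8
  Q 98.32.214.66: descend 01100010001000001101011001000010 ; hops seen [H3,H1,H0,H1,H3,H0,H0] ; pick H0
  Q 98.32.0.0: descend 0110001000100000 ; hops seen [H3,H1,H0] ; pick H0
  Q 98.32.0.7: descend 0110001000100000 ; hops seen [H3,H1,H0] ; pick H0
  Q 98.32.0.15: descend 0110001000100000 ; hops seen [H3,H1,H0] ; pick H0
  Q 98.0.0.6: descend 0110001000 ; hops seen [H3] ; pick H3
  + 219.182.26.0/24 (H0) depth=24
  Q 98.32.215.250: descend 01100010001000001101011 ; hops seen [H3,H1,H0,H1] ; pick H1
  Q 219.176.79.199: descend 1101101110110 ; hops seen [H0] ; pick H0
  Q 250.125.160.71: descend 11 ; hops seen [∅] ; pick no-route
  Q 98.32.56.67: descend 0110001000100000 ; hops seen [H3,H1,H0] ; pick H0
  Q 219.182.0.14: descend 1101101110110110000 ; hops seen [H0,H0] ; pick H0
  Q 26.100.74.3: descend 0 ; hops seen [∅] ; pick no-route

== LOOKUPS ==
["H0","H0","H0","H0","H0","H0","H0","H3","H1","H0","no-route","H0","H0","no-route"]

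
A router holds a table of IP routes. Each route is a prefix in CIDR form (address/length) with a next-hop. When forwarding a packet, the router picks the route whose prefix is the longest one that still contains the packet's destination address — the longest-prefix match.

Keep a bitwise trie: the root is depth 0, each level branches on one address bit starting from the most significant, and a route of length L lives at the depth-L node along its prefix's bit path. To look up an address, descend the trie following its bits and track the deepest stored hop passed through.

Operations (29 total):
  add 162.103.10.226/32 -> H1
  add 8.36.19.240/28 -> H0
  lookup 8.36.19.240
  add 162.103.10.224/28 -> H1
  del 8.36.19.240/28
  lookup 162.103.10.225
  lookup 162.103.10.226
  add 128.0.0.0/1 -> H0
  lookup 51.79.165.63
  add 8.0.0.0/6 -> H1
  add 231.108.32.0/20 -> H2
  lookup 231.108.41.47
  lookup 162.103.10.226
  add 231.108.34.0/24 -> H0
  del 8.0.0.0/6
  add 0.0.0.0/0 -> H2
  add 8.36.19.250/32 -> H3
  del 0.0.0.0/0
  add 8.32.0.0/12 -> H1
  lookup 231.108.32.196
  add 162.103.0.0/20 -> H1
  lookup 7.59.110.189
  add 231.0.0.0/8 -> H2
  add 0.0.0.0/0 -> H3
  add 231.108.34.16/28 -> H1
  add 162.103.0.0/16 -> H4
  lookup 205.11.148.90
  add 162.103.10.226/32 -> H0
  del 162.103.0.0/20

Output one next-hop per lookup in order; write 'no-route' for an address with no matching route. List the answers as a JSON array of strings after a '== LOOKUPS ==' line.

Process each operation:
  + 162.103.10.226/32 (H1) depth=32
  + 8.36.19.240/28 (H0) depth=28
  Q 8.36.19.240: descend 0000100000100100000100111111 ; hops seen [H0] ; pick H0
  + 162.103.10.224/28 (H1) depth=28
  del 8.36.19.240/28 (clear depth 28)
  Q 162.103.10.225: descend 101000100110011100001010111000 ; hops seen [H1] ; pick H1
  Q 162.103.10.226: descend 10100010011001110000101011100010 ; hops seen [H1,H1] ; pick H1
  + 128.0.0.0/1 (H0) depth=1
  Q 51.79.165.63: descend 00 ; hops seen [∅] ; pick no-route
  + 8.0.0.0/6 (H1) depth=6
  + 231.108.32.0/20 (H2) depth=20
  Q 231.108.41.47: descend 11100111011011000010 ; hops seen [H0,H2] ; pick H2
  Q 162.103.10.226: descend 10100010011001110000101011100010 ; hops seen [H0,H1,H1] ; pick H1
  + 231.108.34.0/24 (H0) depth=24
  del 8.0.0.0/6 (clear depth 6)
  + 0.0.0.0/0 (H2) depth=0
  + 8.36.19.250/32 (H3) depth=32
  del 0.0.0.0/0 (clear depth 0)
  + 8.32.0.0/12 (H1) depth=12
  Q 231.108.32.196: descend 1110011101101100001000 ; hops seen [H0,H2] ; pick H2
  + 162.103.0.0/20 (H1) depth=20
  Q 7.59.110.189: descend 0000 ; hops seen [∅] ; pick no-route
  + 231.0.0.0/8 (H2) depth=8
  + 0.0.0.0/0 (H3) depth=0
  + 231.108.34.16/28 (H1) depth=28
  + 162.103.0.0/16 (H4) depth=16
  Q 205.11.148.90: descend 11 ; hops seen [H3,H0] ; pick H0
  + 162.103.10.226/32 (H0) depth=32
  del 162.103.0.0/20 (clear depth 20)

== LOOKUPS ==
["H0","H1","H1","no-route","H2","H1","H2","no-route","H0"]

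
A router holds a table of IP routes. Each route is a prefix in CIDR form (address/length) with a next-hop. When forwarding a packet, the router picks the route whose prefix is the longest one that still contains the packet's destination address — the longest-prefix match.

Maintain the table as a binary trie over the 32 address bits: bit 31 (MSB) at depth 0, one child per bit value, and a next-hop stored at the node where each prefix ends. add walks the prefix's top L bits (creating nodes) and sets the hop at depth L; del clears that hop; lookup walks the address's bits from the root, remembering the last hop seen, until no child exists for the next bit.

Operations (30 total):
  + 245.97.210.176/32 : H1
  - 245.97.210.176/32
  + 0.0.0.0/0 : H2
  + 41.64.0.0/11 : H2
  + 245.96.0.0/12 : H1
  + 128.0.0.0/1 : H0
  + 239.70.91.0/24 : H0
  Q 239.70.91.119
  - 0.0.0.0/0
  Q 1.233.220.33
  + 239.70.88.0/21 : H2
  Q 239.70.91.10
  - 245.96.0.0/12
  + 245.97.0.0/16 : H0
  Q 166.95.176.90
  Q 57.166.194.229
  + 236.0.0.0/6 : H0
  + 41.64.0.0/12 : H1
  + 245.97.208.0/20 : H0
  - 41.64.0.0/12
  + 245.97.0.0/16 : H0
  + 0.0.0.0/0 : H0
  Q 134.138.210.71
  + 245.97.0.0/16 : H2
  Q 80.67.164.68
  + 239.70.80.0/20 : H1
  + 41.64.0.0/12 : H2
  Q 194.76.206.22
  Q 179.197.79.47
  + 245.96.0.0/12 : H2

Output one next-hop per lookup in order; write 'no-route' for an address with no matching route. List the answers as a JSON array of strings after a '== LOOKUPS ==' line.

Process each operation:
  add 245.97.210.176/32 -> H1 at depth 32
  - 245.97.210.176/32 clear@32
  add 0.0.0.0/0 -> H2 at depth 0
  add 41.64.0.0/11 -> H2 at depth 11
  add 245.96.0.0/12 -> H1 at depth 12
  add 128.0.0.0/1 -> H0 at depth 1
  add 239.70.91.0/24 -> H0 at depth 24
  lookup 239.70.91.119: bits 111011110100011001011011 walk d0:H2→d1:H0→d2:-→d3:-→d4:-→d5:-→d6:-→d7:-→d8:-→d9:-→d10:-→d11:-→d12:-→d13:-→d14:-→d15:-→d16:-→d17:-→d18:-→d19:-→d20:-→d21:-→d22:-→d23:-→d24:H0 -> H0
  - 0.0.0.0/0 clear@0
  lookup 1.233.220.33: bits 00 walk d0:-→d1:-→d2:- -> no-route
  add 239.70.88.0/21 -> H2 at depth 21
  lookup 239.70.91.10: bits 111011110100011001011011 walk d0:-→d1:H0→d2:-→d3:-→d4:-→d5:-→d6:-→d7:-→d8:-→d9:-→d10:-→d11:-→d12:-→d13:-→d14:-→d15:-→d16:-→d17:-→d18:-→d19:-→d20:-→d21:H2→d22:-→d23:-→d24:H0 -> H0
  - 245.96.0.0/12 clear@12
  add 245.97.0.0/16 -> H0 at depth 16
  lookup 166.95.176.90: bits 1 walk d0:-→d1:H0 -> H0
  lookup 57.166.194.229: bits 001 walk d0:-→d1:-→d2:-→d3:- -> no-route
  add 236.0.0.0/6 -> H0 at depth 6
  add 41.64.0.0/12 -> H1 at depth 12
  add 245.97.208.0/20 -> H0 at depth 20
  - 41.64.0.0/12 clear@12
  add 245.97.0.0/16 -> H0 at depth 16
  add 0.0.0.0/0 -> H0 at depth 0
  lookup 134.138.210.71: bits 1 walk d0:H0→d1:H0 -> H0
  add 245.97.0.0/16 -> H2 at depth 16
  lookup 80.67.164.68: bits 0 walk d0:H0→d1:- -> H0
  add 239.70.80.0/20 -> H1 at depth 20
  add 41.64.0.0/12 -> H2 at depth 12
  lookup 194.76.206.22: bits 11 walk d0:H0→d1:H0→d2:- -> H0
  lookup 179.197.79.47: bits 1 walk d0:H0→d1:H0 -> H0
  add 245.96.0.0/12 -> H2 at depth 12

== LOOKUPS ==
["H0","no-route","H0","H0","no-route","H0","H0","H0","H0"]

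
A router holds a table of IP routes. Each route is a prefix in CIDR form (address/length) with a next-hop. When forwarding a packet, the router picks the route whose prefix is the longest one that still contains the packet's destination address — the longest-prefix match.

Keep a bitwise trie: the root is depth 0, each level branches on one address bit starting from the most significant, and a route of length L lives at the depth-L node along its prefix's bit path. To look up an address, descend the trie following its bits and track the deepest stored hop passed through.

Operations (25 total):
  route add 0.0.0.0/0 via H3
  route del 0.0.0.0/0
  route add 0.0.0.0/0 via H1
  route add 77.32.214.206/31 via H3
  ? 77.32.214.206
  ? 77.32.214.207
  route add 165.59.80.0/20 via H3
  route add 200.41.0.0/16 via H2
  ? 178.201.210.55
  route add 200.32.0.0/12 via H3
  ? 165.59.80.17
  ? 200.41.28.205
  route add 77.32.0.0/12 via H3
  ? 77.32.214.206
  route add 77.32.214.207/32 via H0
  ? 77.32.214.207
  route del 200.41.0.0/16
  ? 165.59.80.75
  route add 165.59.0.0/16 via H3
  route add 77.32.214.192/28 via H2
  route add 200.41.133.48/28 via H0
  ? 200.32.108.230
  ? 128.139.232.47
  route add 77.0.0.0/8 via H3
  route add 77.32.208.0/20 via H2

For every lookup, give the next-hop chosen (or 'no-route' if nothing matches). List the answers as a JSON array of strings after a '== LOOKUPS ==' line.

Process each operation:
  add 0.0.0.0/0 -> H3 at depth 0
  - 0.0.0.0/0 clear@0
  add 0.0.0.0/0 -> H1 at depth 0
  add 77.32.214.206/31 -> H3 at depth 31
  ? 77.32.214.206  path d0:H1→d1:-→d2:-→d3:-→d4:-→d5:-→d6:-→d7:-→d8:-→d9:-→d10:-→d11:-→d12:-→d13:-→d14:-→d15:-→d16:-→d17:-→d18:-→d19:-→d20:-→d21:-→d22:-→d23:-→d24:-→d25:-→d26:-→d27:-→d28:-→d29:-→d30:-→d31:H3  best=H3
  ? 77.32.214.207  path d0:H1→d1:-→d2:-→d3:-→d4:-→d5:-→d6:-→d7:-→d8:-→d9:-→d10:-→d11:-→d12:-→d13:-→d14:-→d15:-→d16:-→d17:-→d18:-→d19:-→d20:-→d21:-→d22:-→d23:-→d24:-→d25:-→d26:-→d27:-→d28:-→d29:-→d30:-→d31:H3  best=H3
  add 165.59.80.0/20 -> H3 at depth 20
  add 200.41.0.0/16 -> H2 at depth 16
  ? 178.201.210.55  path d0:H1→d1:-→d2:-→d3:-  best=H1
  add 200.32.0.0/12 -> H3 at depth 12
  ? 165.59.80.17  path d0:H1→d1:-→d2:-→d3:-→d4:-→d5:-→d6:-→d7:-→d8:-→d9:-→d10:-→d11:-→d12:-→d13:-→d14:-→d15:-→d16:-→d17:-→d18:-→d19:-→d20:H3  best=H3
  ? 200.41.28.205  path d0:H1→d1:-→d2:-→d3:-→d4:-→d5:-→d6:-→d7:-→d8:-→d9:-→d10:-→d11:-→d12:H3→d13:-→d14:-→d15:-→d16:H2  best=H2
  add 77.32.0.0/12 -> H3 at depth 12
  ? 77.32.214.206  path d0:H1→d1:-→d2:-→d3:-→d4:-→d5:-→d6:-→d7:-→d8:-→d9:-→d10:-→d11:-→d12:H3→d13:-→d14:-→d15:-→d16:-→d17:-→d18:-→d19:-→d20:-→d21:-→d22:-→d23:-→d24:-→d25:-→d26:-→d27:-→d28:-→d29:-→d30:-→d31:H3  best=H3
  add 77.32.214.207/32 -> H0 at depth 32
  ? 77.32.214.207  path d0:H1→d1:-→d2:-→d3:-→d4:-→d5:-→d6:-→d7:-→d8:-→d9:-→d10:-→d11:-→d12:H3→d13:-→d14:-→d15:-→d16:-→d17:-→d18:-→d19:-→d20:-→d21:-→d22:-→d23:-→d24:-→d25:-→d26:-→d27:-→d28:-→d29:-→d30:-→d31:H3→d32:H0  best=H0
  - 200.41.0.0/16 clear@16
  ? 165.59.80.75  path d0:H1→d1:-→d2:-→d3:-→d4:-→d5:-→d6:-→d7:-→d8:-→d9:-→d10:-→d11:-→d12:-→d13:-→d14:-→d15:-→d16:-→d17:-→d18:-→d19:-→d20:H3  best=H3
  add 165.59.0.0/16 -> H3 at depth 16
  add 77.32.214.192/28 -> H2 at depth 28
  add 200.41.133.48/28 -> H0 at depth 28
  ? 200.32.108.230  path d0:H1→d1:-→d2:-→d3:-→d4:-→d5:-→d6:-→d7:-→d8:-→d9:-→d10:-→d11:-→d12:H3  best=H3
  ? 128.139.232.47  path d0:H1→d1:-→d2:-  best=H1
  add 77.0.0.0/8 -> H3 at depth 8
  add 77.32.208.0/20 -> H2 at depth 20

== LOOKUPS ==
["H3","H3","H1","H3","H2","H3","H0","H3","H3","H1"]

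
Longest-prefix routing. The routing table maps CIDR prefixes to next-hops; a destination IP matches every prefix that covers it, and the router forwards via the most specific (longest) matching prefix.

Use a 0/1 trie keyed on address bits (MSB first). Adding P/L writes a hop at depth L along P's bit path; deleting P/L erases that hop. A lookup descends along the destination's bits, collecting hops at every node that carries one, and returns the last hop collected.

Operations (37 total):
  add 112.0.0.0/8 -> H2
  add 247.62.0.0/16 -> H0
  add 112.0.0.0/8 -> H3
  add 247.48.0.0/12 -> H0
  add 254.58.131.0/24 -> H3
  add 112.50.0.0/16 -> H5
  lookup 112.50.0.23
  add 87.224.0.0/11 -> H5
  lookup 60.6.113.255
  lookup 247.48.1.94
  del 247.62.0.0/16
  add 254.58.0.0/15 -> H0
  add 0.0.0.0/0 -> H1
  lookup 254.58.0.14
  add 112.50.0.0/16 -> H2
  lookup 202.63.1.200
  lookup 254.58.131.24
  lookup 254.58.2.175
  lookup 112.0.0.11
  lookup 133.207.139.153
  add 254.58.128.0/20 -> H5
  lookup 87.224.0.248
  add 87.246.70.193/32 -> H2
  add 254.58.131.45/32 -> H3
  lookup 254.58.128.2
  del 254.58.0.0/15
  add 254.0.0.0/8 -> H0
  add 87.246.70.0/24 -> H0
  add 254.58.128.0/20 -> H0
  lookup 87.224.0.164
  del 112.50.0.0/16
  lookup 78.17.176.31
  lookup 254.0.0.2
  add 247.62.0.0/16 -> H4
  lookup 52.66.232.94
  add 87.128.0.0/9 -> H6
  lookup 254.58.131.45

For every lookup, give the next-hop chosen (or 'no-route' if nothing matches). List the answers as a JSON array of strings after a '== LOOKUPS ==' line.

Trace:
  add 112.0.0.0/8 -> H2 at depth 8
  add 247.62.0.0/16 -> H0 at depth 16
  add 112.0.0.0/8 -> H3 at depth 8
  add 247.48.0.0/12 -> H0 at depth 12
  add 254.58.131.0/24 -> H3 at depth 24
  add 112.50.0.0/16 -> H5 at depth 16
  ? 112.50.0.23  path d0:-→d1:-→d2:-→d3:-→d4:-→d5:-→d6:-→d7:-→d8:H3→d9:-→d10:-→d11:-→d12:-→d13:-→d14:-→d15:-→d16:H5  best=H5
  add 87.224.0.0/11 -> H5 at depth 11
  ? 60.6.113.255  path d0:-→d1:-  best=no-route
  ? 247.48.1.94  path d0:-→d1:-→d2:-→d3:-→d4:-→d5:-→d6:-→d7:-→d8:-→d9:-→d10:-→d11:-→d12:H0  best=H0
  del 247.62.0.0/16 (clear depth 16)
  add 254.58.0.0/15 -> H0 at depth 15
  add 0.0.0.0/0 -> H1 at depth 0
  ? 254.58.0.14  path d0:H1→d1:-→d2:-→d3:-→d4:-→d5:-→d6:-→d7:-→d8:-→d9:-→d10:-→d11:-→d12:-→d13:-→d14:-→d15:H0→d16:-  best=H0
  add 112.50.0.0/16 -> H2 at depth 16
  ? 202.63.1.200  path d0:H1→d1:-→d2:-  best=H1
  ? 254.58.131.24  path d0:H1→d1:-→d2:-→d3:-→d4:-→d5:-→d6:-→d7:-→d8:-→d9:-→d10:-→d11:-→d12:-→d13:-→d14:-→d15:H0→d16:-→d17:-→d18:-→d19:-→d20:-→d21:-→d22:-→d23:-→d24:H3  best=H3
  ? 254.58.2.175  path d0:H1→d1:-→d2:-→d3:-→d4:-→d5:-→d6:-→d7:-→d8:-→d9:-→d10:-→d11:-→d12:-→d13:-→d14:-→d15:H0→d16:-  best=H0
  ? 112.0.0.11  path d0:H1→d1:-→d2:-→d3:-→d4:-→d5:-→d6:-→d7:-→d8:H3→d9:-→d10:-  best=H3
  ? 133.207.139.153  path d0:H1→d1:-  best=H1
  add 254.58.128.0/20 -> H5 at depth 20
  ? 87.224.0.248  path d0:H1→d1:-→d2:-→d3:-→d4:-→d5:-→d6:-→d7:-→d8:-→d9:-→d10:-→d11:H5  best=H5
  add 87.246.70.193/32 -> H2 at depth 32
  add 254.58.131.45/32 -> H3 at depth 32
  ? 254.58.128.2  path d0:H1→d1:-→d2:-→d3:-→d4:-→d5:-→d6:-→d7:-→d8:-→d9:-→d10:-→d11:-→d12:-→d13:-→d14:-→d15:H0→d16:-→d17:-→d18:-→d19:-→d20:H5→d21:-→d22:-  best=H5
  del 254.58.0.0/15 (clear depth 15)
  add 254.0.0.0/8 -> H0 at depth 8
  add 87.246.70.0/24 -> H0 at depth 24
  add 254.58.128.0/20 -> H0 at depth 20
  ? 87.224.0.164  path d0:H1→d1:-→d2:-→d3:-→d4:-→d5:-→d6:-→d7:-→d8:-→d9:-→d10:-→d11:H5  best=H5
  del 112.50.0.0/16 (clear depth 16)
  ? 78.17.176.31  path d0:H1→d1:-→d2:-→d3:-  best=H1
  ? 254.0.0.2  path d0:H1→d1:-→d2:-→d3:-→d4:-→d5:-→d6:-→d7:-→d8:H0→d9:-→d10:-  best=H0
  add 247.62.0.0/16 -> H4 at depth 16
  ? 52.66.232.94  path d0:H1→d1:-  best=H1
  add 87.128.0.0/9 -> H6 at depth 9
  ? 254.58.131.45  path d0:H1→d1:-→d2:-→d3:-→d4:-→d5:-→d6:-→d7:-→d8:H0→d9:-→d10:-→d11:-→d12:-→d13:-→d14:-→d15:-→d16:-→d17:-→d18:-→d19:-→d20:H0→d21:-→d22:-→d23:-→d24:H3→d25:-→d26:-→d27:-→d28:-→d29:-→d30:-→d31:-→d32:H3  best=H3

== LOOKUPS ==
["H5","no-route","H0","H0","H1","H3","H0","H3","H1","H5","H5","H5","H1","H0","H1","H3"]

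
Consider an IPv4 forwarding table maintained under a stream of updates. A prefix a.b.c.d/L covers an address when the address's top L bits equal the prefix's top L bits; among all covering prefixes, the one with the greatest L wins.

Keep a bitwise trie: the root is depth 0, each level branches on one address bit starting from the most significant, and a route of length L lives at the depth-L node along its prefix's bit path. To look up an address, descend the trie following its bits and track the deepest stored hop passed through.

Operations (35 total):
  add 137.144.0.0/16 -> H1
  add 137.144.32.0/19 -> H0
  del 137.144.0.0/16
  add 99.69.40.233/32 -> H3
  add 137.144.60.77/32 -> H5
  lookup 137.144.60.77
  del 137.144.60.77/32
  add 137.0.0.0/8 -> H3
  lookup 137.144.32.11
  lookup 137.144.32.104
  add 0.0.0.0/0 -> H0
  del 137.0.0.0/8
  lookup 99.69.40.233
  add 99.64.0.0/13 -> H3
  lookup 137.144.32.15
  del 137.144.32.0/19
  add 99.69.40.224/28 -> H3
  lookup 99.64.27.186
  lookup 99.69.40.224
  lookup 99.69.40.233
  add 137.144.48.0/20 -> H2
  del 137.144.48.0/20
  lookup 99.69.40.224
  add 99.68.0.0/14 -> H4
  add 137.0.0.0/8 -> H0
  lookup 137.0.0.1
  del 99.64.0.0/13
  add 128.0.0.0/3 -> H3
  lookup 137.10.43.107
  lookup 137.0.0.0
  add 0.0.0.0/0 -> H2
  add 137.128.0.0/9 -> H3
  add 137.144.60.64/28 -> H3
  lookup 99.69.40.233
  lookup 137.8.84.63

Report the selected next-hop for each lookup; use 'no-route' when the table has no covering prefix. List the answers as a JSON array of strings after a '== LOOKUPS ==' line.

Trace:
  + 137.144.0.0/16 (H1) depth=16
  + 137.144.32.0/19 (H0) depth=19
  del 137.144.0.0/16 (clear depth 16)
  + 99.69.40.233/32 (H3) depth=32
  + 137.144.60.77/32 (H5) depth=32
  lookup 137.144.60.77: bits 10001001100100000011110001001101 walk d0:-→d1:-→d2:-→d3:-→d4:-→d5:-→d6:-→d7:-→d8:-→d9:-→d10:-→d11:-→d12:-→d13:-→d14:-→d15:-→d16:-→d17:-→d18:-→d19:H0→d20:-→d21:-→d22:-→d23:-→d24:-→d25:-→d26:-→d27:-→d28:-→d29:-→d30:-→d31:-→d32:H5 -> H5
  del 137.144.60.77/32 (clear depth 32)
  + 137.0.0.0/8 (H3) depth=8
  lookup 137.144.32.11: bits 1000100110010000001 walk d0:-→d1:-→d2:-→d3:-→d4:-→d5:-→d6:-→d7:-→d8:H3→d9:-→d10:-→d11:-→d12:-→d13:-→d14:-→d15:-→d16:-→d17:-→d18:-→d19:H0 -> H0
  lookup 137.144.32.104: bits 1000100110010000001 walk d0:-→d1:-→d2:-→d3:-→d4:-→d5:-→d6:-→d7:-→d8:H3→d9:-→d10:-→d11:-→d12:-→d13:-→d14:-→d15:-→d16:-→d17:-→d18:-→d19:H0 -> H0
  + 0.0.0.0/0 (H0) depth=0
  del 137.0.0.0/8 (clear depth 8)
  lookup 99.69.40.233: bits 01100011010001010010100011101001 walk d0:H0→d1:-→d2:-→d3:-→d4:-→d5:-→d6:-→d7:-→d8:-→d9:-→d10:-→d11:-→d12:-→d13:-→d14:-→d15:-→d16:-→d17:-→d18:-→d19:-→d20:-→d21:-→d22:-→d23:-→d24:-→d25:-→d26:-→d27:-→d28:-→d29:-→d30:-→d31:-→d32:H3 -> H3
  + 99.64.0.0/13 (H3) depth=13
  lookup 137.144.32.15: bits 1000100110010000001 walk d0:H0→d1:-→d2:-→d3:-→d4:-→d5:-→d6:-→d7:-→d8:-→d9:-→d10:-→d11:-→d12:-→d13:-→d14:-→d15:-→d16:-→d17:-→d18:-→d19:H0 -> H0
  del 137.144.32.0/19 (clear depth 19)
  + 99.69.40.224/28 (H3) depth=28
  lookup 99.64.27.186: bits 0110001101000 walk d0:H0→d1:-→d2:-→d3:-→d4:-→d5:-→d6:-→d7:-→d8:-→d9:-→d10:-→d11:-→d12:-→d13:H3 -> H3
  lookup 99.69.40.224: bits 0110001101000101001010001110 walk d0:H0→d1:-→d2:-→d3:-→d4:-→d5:-→d6:-→d7:-→d8:-→d9:-→d10:-→d11:-→d12:-→d13:H3→d14:-→d15:-→d16:-→d17:-→d18:-→d19:-→d20:-→d21:-→d22:-→d23:-→d24:-→d25:-→d26:-→d27:-→d28:H3 -> H3
  lookup 99.69.40.233: bits 01100011010001010010100011101001 walk d0:H0→d1:-→d2:-→d3:-→d4:-→d5:-→d6:-→d7:-→d8:-→d9:-→d10:-→d11:-→d12:-→d13:H3→d14:-→d15:-→d16:-→d17:-→d18:-→d19:-→d20:-→d21:-→d22:-→d23:-→d24:-→d25:-→d26:-→d27:-→d28:H3→d29:-→d30:-→d31:-→d32:H3 -> H3
  + 137.144.48.0/20 (H2) depth=20
  del 137.144.48.0/20 (clear depth 20)
  lookup 99.69.40.224: bits 0110001101000101001010001110 walk d0:H0→d1:-→d2:-→d3:-→d4:-→d5:-→d6:-→d7:-→d8:-→d9:-→d10:-→d11:-→d12:-→d13:H3→d14:-→d15:-→d16:-→d17:-→d18:-→d19:-→d20:-→d21:-→d22:-→d23:-→d24:-→d25:-→d26:-→d27:-→d28:H3 -> H3
  + 99.68.0.0/14 (H4) depth=14
  + 137.0.0.0/8 (H0) depth=8
  lookup 137.0.0.1: bits 10001001 walk d0:H0→d1:-→d2:-→d3:-→d4:-→d5:-→d6:-→d7:-→d8:H0 -> H0
  del 99.64.0.0/13 (clear depth 13)
  + 128.0.0.0/3 (H3) depth=3
  lookup 137.10.43.107: bits 10001001 walk d0:H0→d1:-→d2:-→d3:H3→d4:-→d5:-→d6:-→d7:-→d8:H0 -> H0
  lookup 137.0.0.0: bits 10001001 walk d0:H0→d1:-→d2:-→d3:H3→d4:-→d5:-→d6:-→d7:-→d8:H0 -> H0
  + 0.0.0.0/0 (H2) depth=0
  + 137.128.0.0/9 (H3) depth=9
  + 137.144.60.64/28 (H3) depth=28
  lookup 99.69.40.233: bits 01100011010001010010100011101001 walk d0:H2→d1:-→d2:-→d3:-→d4:-→d5:-→d6:-→d7:-→d8:-→d9:-→d10:-→d11:-→d12:-→d13:-→d14:H4→d15:-→d16:-→d17:-→d18:-→d19:-→d20:-→d21:-→d22:-→d23:-→d24:-→d25:-→d26:-→d27:-→d28:H3→d29:-→d30:-→d31:-→d32:H3 -> H3
  lookup 137.8.84.63: bits 10001001 walk d0:H2→d1:-→d2:-→d3:H3→d4:-→d5:-→d6:-→d7:-→d8:H0 -> H0

== LOOKUPS ==
["H5","H0","H0","H3","H0","H3","H3","H3","H3","H0","H0","H0","H3","H0"]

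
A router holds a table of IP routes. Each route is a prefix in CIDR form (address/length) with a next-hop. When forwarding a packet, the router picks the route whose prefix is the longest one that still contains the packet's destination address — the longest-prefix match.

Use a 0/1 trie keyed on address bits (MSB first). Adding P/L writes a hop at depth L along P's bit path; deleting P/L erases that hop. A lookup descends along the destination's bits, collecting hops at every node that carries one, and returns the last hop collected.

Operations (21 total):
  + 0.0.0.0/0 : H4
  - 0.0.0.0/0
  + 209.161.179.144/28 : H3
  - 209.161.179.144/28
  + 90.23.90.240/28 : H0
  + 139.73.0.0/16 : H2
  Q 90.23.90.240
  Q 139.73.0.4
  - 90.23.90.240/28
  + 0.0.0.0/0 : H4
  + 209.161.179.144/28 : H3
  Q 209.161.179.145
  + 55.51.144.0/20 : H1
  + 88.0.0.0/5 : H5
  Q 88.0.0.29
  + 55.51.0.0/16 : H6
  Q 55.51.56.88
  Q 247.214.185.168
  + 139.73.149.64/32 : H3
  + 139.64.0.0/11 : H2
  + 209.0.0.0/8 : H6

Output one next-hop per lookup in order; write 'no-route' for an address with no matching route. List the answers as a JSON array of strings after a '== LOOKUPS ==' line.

Apply in order:
  + 0.0.0.0/0 (H4) depth=0
  - 0.0.0.0/0 clear@0
  + 209.161.179.144/28 (H3) depth=28
  - 209.161.179.144/28 clear@28
  + 90.23.90.240/28 (H0) depth=28
  + 139.73.0.0/16 (H2) depth=16
  lookup 90.23.90.240: bits 0101101000010111010110101111 walk d0:-→d1:-→d2:-→d3:-→d4:-→d5:-→d6:-→d7:-→d8:-→d9:-→d10:-→d11:-→d12:-→d13:-→d14:-→d15:-→d16:-→d17:-→d18:-→d19:-→d20:-→d21:-→d22:-→d23:-→d24:-→d25:-→d26:-→d27:-→d28:H0 -> H0
  lookup 139.73.0.4: bits 1000101101001001 walk d0:-→d1:-→d2:-→d3:-→d4:-→d5:-→d6:-→d7:-→d8:-→d9:-→d10:-→d11:-→d12:-→d13:-→d14:-→d15:-→d16:H2 -> H2
  - 90.23.90.240/28 clear@28
  + 0.0.0.0/0 (H4) depth=0
  + 209.161.179.144/28 (H3) depth=28
  lookup 209.161.179.145: bits 1101000110100001101100111001 walk d0:H4→d1:-→d2:-→d3:-→d4:-→d5:-→d6:-→d7:-→d8:-→d9:-→d10:-→d11:-→d12:-→d13:-→d14:-→d15:-→d16:-→d17:-→d18:-→d19:-→d20:-→d21:-→d22:-→d23:-→d24:-→d25:-→d26:-→d27:-→d28:H3 -> H3
  + 55.51.144.0/20 (H1) depth=20
  + 88.0.0.0/5 (H5) depth=5
  lookup 88.0.0.29: bits 010110 walk d0:H4→d1:-→d2:-→d3:-→d4:-→d5:H5→d6:- -> H5
  + 55.51.0.0/16 (H6) depth=16
  lookup 55.51.56.88: bits 0011011100110011 walk d0:H4→d1:-→d2:-→d3:-→d4:-→d5:-→d6:-→d7:-→d8:-→d9:-→d10:-→d11:-→d12:-→d13:-→d14:-→d15:-→d16:H6 -> H6
  lookup 247.214.185.168: bits 11 walk d0:H4→d1:-→d2:- -> H4
  + 139.73.149.64/32 (H3) depth=32
  + 139.64.0.0/11 (H2) depth=11
  + 209.0.0.0/8 (H6) depth=8

== LOOKUPS ==
["H0","H2","H3","H5","H6","H4"]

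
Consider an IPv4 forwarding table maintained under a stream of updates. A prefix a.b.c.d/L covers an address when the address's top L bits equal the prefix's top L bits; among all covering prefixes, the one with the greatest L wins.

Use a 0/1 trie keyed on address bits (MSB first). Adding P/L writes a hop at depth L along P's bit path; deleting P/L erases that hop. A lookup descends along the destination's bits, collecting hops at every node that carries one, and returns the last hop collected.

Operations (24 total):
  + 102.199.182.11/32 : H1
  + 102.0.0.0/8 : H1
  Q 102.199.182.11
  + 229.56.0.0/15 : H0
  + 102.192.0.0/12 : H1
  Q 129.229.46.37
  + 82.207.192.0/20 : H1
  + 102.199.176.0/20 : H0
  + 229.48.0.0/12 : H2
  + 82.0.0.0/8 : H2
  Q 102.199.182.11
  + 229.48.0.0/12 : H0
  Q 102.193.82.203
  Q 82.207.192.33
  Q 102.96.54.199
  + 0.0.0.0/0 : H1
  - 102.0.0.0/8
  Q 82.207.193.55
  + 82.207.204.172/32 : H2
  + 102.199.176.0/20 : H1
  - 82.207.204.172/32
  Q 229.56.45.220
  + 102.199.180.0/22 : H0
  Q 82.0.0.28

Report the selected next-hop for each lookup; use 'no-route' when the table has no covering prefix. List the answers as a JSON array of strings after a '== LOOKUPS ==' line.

Apply in order:
  + 102.199.182.11/32 (H1) depth=32
  + 102.0.0.0/8 (H1) depth=8
  lookup 102.199.182.11: bits 01100110110001111011011000001011 walk d0:-→d1:-→d2:-→d3:-→d4:-→d5:-→d6:-→d7:-→d8:H1→d9:-→d10:-→d11:-→d12:-→d13:-→d14:-→d15:-→d16:-→d17:-→d18:-→d19:-→d20:-→d21:-→d22:-→d23:-→d24:-→d25:-→d26:-→d27:-→d28:-→d29:-→d30:-→d31:-→d32:H1 -> H1
  + 229.56.0.0/15 (H0) depth=15
  + 102.192.0.0/12 (H1) depth=12
  lookup 129.229.46.37: bits 1 walk d0:-→d1:- -> no-route
  + 82.207.192.0/20 (H1) depth=20
  + 102.199.176.0/20 (H0) depth=20
  + 229.48.0.0/12 (H2) depth=12
  + 82.0.0.0/8 (H2) depth=8
  lookup 102.199.182.11: bits 01100110110001111011011000001011 walk d0:-→d1:-→d2:-→d3:-→d4:-→d5:-→d6:-→d7:-→d8:H1→d9:-→d10:-→d11:-→d12:H1→d13:-→d14:-→d15:-→d16:-→d17:-→d18:-→d19:-→d20:H0→d21:-→d22:-→d23:-→d24:-→d25:-→d26:-→d27:-→d28:-→d29:-→d30:-→d31:-→d32:H1 -> H1
  + 229.48.0.0/12 (H0) depth=12
  lookup 102.193.82.203: bits 0110011011000 walk d0:-→d1:-→d2:-→d3:-→d4:-→d5:-→d6:-→d7:-→d8:H1→d9:-→d10:-→d11:-→d12:H1→d13:- -> H1
  lookup 82.207.192.33: bits 01010010110011111100 walk d0:-→d1:-→d2:-→d3:-→d4:-→d5:-→d6:-→d7:-→d8:H2→d9:-→d10:-→d11:-→d12:-→d13:-→d14:-→d15:-→d16:-→d17:-→d18:-→d19:-→d20:H1 -> H1
  lookup 102.96.54.199: bits 01100110 walk d0:-→d1:-→d2:-→d3:-→d4:-→d5:-→d6:-→d7:-→d8:H1 -> H1
  + 0.0.0.0/0 (H1) depth=0
  del 102.0.0.0/8 (clear depth 8)
  lookup 82.207.193.55: bits 01010010110011111100 walk d0:H1→d1:-→d2:-→d3:-→d4:-→d5:-→d6:-→d7:-→d8:H2→d9:-→d10:-→d11:-→d12:-→d13:-→d14:-→d15:-→d16:-→d17:-→d18:-→d19:-→d20:H1 -> H1
  + 82.207.204.172/32 (H2) depth=32
  + 102.199.176.0/20 (H1) depth=20
  del 82.207.204.172/32 (clear depth 32)
  lookup 229.56.45.220: bits 111001010011100 walk d0:H1→d1:-→d2:-→d3:-→d4:-→d5:-→d6:-→d7:-→d8:-→d9:-→d10:-→d11:-→d12:H0→d13:-→d14:-→d15:H0 -> H0
  + 102.199.180.0/22 (H0) depth=22
  lookup 82.0.0.28: bits 01010010 walk d0:H1→d1:-→d2:-→d3:-→d4:-→d5:-→d6:-→d7:-→d8:H2 -> H2

== LOOKUPS ==
["H1","no-route","H1","H1","H1","H1","H1","H0","H2"]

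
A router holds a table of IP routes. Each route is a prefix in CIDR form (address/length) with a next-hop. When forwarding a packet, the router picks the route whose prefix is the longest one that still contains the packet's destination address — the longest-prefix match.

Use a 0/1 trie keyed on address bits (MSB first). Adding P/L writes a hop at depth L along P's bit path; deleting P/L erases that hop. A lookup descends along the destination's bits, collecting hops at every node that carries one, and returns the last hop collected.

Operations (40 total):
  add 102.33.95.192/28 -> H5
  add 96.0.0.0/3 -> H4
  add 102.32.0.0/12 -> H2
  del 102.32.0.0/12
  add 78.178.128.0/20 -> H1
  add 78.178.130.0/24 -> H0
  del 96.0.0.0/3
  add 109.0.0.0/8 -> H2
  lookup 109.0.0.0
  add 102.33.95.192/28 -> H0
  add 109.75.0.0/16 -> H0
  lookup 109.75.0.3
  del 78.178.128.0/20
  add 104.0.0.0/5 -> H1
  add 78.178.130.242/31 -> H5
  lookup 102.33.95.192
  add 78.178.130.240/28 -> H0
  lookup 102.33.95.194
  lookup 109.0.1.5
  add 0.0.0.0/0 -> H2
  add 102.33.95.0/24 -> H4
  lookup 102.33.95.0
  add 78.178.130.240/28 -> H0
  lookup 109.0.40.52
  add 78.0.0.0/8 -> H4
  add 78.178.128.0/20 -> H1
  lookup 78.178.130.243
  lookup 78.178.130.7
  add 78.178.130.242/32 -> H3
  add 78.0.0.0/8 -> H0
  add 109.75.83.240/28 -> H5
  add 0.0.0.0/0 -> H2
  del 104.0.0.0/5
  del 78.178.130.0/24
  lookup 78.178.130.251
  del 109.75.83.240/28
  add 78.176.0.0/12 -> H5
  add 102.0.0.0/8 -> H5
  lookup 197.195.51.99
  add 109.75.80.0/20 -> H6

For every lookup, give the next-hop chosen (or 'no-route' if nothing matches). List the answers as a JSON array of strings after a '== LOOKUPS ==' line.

Process each operation:
  add 102.33.95.192/28 -> H5 at depth 28
  add 96.0.0.0/3 -> H4 at depth 3
  add 102.32.0.0/12 -> H2 at depth 12
  - 102.32.0.0/12 clear@12
  add 78.178.128.0/20 -> H1 at depth 20
  add 78.178.130.0/24 -> H0 at depth 24
  - 96.0.0.0/3 clear@3
  add 109.0.0.0/8 -> H2 at depth 8
  lookup 109.0.0.0: bits 01101101 walk d0:-→d1:-→d2:-→d3:-→d4:-→d5:-→d6:-→d7:-→d8:H2 -> H2
  add 102.33.95.192/28 -> H0 at depth 28
  add 109.75.0.0/16 -> H0 at depth 16
  lookup 109.75.0.3: bits 0110110101001011 walk d0:-→d1:-→d2:-→d3:-→d4:-→d5:-→d6:-→d7:-→d8:H2→d9:-→d10:-→d11:-→d12:-→d13:-→d14:-→d15:-→d16:H0 -> H0
  - 78.178.128.0/20 clear@20
  add 104.0.0.0/5 -> H1 at depth 5
  add 78.178.130.242/31 -> H5 at depth 31
  lookup 102.33.95.192: bits 0110011000100001010111111100 walk d0:-→d1:-→d2:-→d3:-→d4:-→d5:-→d6:-→d7:-→d8:-→d9:-→d10:-→d11:-→d12:-→d13:-→d14:-→d15:-→d16:-→d17:-→d18:-→d19:-→d20:-→d21:-→d22:-→d23:-→d24:-→d25:-→d26:-→d27:-→d28:H0 -> H0
  add 78.178.130.240/28 -> H0 at depth 28
  lookup 102.33.95.194: bits 0110011000100001010111111100 walk d0:-→d1:-→d2:-→d3:-→d4:-→d5:-→d6:-→d7:-→d8:-→d9:-→d10:-→d11:-→d12:-→d13:-→d14:-→d15:-→d16:-→d17:-→d18:-→d19:-→d20:-→d21:-→d22:-→d23:-→d24:-→d25:-→d26:-→d27:-→d28:H0 -> H0
  lookup 109.0.1.5: bits 011011010 walk d0:-→d1:-→d2:-→d3:-→d4:-→d5:H1→d6:-→d7:-→d8:H2→d9:- -> H2
  add 0.0.0.0/0 -> H2 at depth 0
  add 102.33.95.0/24 -> H4 at depth 24
  lookup 102.33.95.0: bits 011001100010000101011111 walk d0:H2→d1:-→d2:-→d3:-→d4:-→d5:-→d6:-→d7:-→d8:-→d9:-→d10:-→d11:-→d12:-→d13:-→d14:-→d15:-→d16:-→d17:-→d18:-→d19:-→d20:-→d21:-→d22:-→d23:-→d24:H4 -> H4
  add 78.178.130.240/28 -> H0 at depth 28
  lookup 109.0.40.52: bits 011011010 walk d0:H2→d1:-→d2:-→d3:-→d4:-→d5:H1→d6:-→d7:-→d8:H2→d9:- -> H2
  add 78.0.0.0/8 -> H4 at depth 8
  add 78.178.128.0/20 -> H1 at depth 20
  lookup 78.178.130.243: bits 0100111010110010100000101111001 walk d0:H2→d1:-→d2:-→d3:-→d4:-→d5:-→d6:-→d7:-→d8:H4→d9:-→d10:-→d11:-→d12:-→d13:-→d14:-→d15:-→d16:-→d17:-→d18:-→d19:-→d20:H1→d21:-→d22:-→d23:-→d24:H0→d25:-→d26:-→d27:-→d28:H0→d29:-→d30:-→d31:H5 -> H5
  lookup 78.178.130.7: bits 010011101011001010000010 walk d0:H2→d1:-→d2:-→d3:-→d4:-→d5:-→d6:-→d7:-→d8:H4→d9:-→d10:-→d11:-→d12:-→d13:-→d14:-→d15:-→d16:-→d17:-→d18:-→d19:-→d20:H1→d21:-→d22:-→d23:-→d24:H0 -> H0
  add 78.178.130.242/32 -> H3 at depth 32
  add 78.0.0.0/8 -> H0 at depth 8
  add 109.75.83.240/28 -> H5 at depth 28
  add 0.0.0.0/0 -> H2 at depth 0
  - 104.0.0.0/5 clear@5
  - 78.178.130.0/24 clear@24
  lookup 78.178.130.251: bits 0100111010110010100000101111 walk d0:H2→d1:-→d2:-→d3:-→d4:-→d5:-→d6:-→d7:-→d8:H0→d9:-→d10:-→d11:-→d12:-→d13:-→d14:-→d15:-→d16:-→d17:-→d18:-→d19:-→d20:H1→d21:-→d22:-→d23:-→d24:-→d25:-→d26:-→d27:-→d28:H0 -> H0
  - 109.75.83.240/28 clear@28
  add 78.176.0.0/12 -> H5 at depth 12
  add 102.0.0.0/8 -> H5 at depth 8
  lookup 197.195.51.99: bits ε walk d0:H2 -> H2
  add 109.75.80.0/20 -> H6 at depth 20

== LOOKUPS ==
["H2","H0","H0","H0","H2","H4","H2","H5","H0","H0","H2"]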